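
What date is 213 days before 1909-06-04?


Start: 1909-06-04, subtract 213 days
Back 4 days from June 4 reaches May 31, 1909 -> 209 left
May 1909 has 31 days -> back to April 30, 1909 -> 178 left
April 1909 has 30 days -> back to March 31, 1909 -> 148 left
March 1909 has 31 days -> back to February 28, 1909 -> 117 left
February 1909 has 28 days -> back to January 31, 1909 -> 89 left
January 1909 has 31 days -> back to December 31, 1908 -> 58 left
December 1908 has 31 days -> back to November 30, 1908 -> 27 left
November 1908: 30 - 27 = 3 -> lands on November 3

Result: 1908-11-03


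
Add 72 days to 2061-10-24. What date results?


Start: 2061-10-24, add 72 days
October 2061 has 31 days: 31 - 24 = 7 days to October 31 -> 65 left
November 2061 has 30 days -> 35 left
December 2061 has 31 days -> 4 left
January 2062: 4 <= 31 -> lands on January 4

Result: 2062-01-04


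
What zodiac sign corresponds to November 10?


Date: November 10
Conventional tropical zodiac dates: Scorpio from October 23 onward; Sagittarius starts November 22
November 10 falls within the Scorpio range

Scorpio


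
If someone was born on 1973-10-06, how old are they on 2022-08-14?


Birth: 1973-10-06
Reference: 2022-08-14
Year difference: 2022 - 1973 = 49
Birthday not yet reached in 2022, subtract 1

48 years old


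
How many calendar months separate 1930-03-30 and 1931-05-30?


From March 1930 to May 1931
1 year * 12 = 12 months, plus 2 months = 14

14 months


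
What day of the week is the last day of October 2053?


October 2053 has 31 days
Anchor: Jan 1, 2053. With p = 2053 - 1 = 2052: (p + p//4 - p//100 + p//400) mod 7 = (2052 + 513 - 20 + 5) mod 7 = 2550 mod 7 = 2 -> Wednesday (Mon=0 ... Sun=6)
Days before October (Jan-Sep): 273; October 1 index = (2 + 273) mod 7 = 2 -> Wednesday
Last day offset: 31 - 1 = 30 days
Weekday index = (2 + 30) mod 7 = 4

Friday, October 31


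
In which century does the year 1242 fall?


Century = (year - 1) // 100 + 1
= (1242 - 1) // 100 + 1
= 1241 // 100 + 1
= 12 + 1

13th century


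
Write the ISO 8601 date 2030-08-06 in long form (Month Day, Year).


ISO 2030-08-06 parses as year=2030, month=08, day=06
Month 8 -> August

August 6, 2030


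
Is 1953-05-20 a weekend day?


Anchor: Jan 1, 1953. With p = 1953 - 1 = 1952: (p + p//4 - p//100 + p//400) mod 7 = (1952 + 488 - 19 + 4) mod 7 = 2425 mod 7 = 3 -> Thursday (Mon=0 ... Sun=6)
Day of year: 140; offset = 139
Weekday index = (3 + 139) mod 7 = 2 -> Wednesday
Weekend days: Saturday, Sunday

No


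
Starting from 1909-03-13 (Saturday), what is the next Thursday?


Current: Saturday
Target: Thursday
Days ahead: 5

Next Thursday: 1909-03-18


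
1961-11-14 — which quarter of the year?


Month: November (month 11)
Q1: Jan-Mar, Q2: Apr-Jun, Q3: Jul-Sep, Q4: Oct-Dec

Q4


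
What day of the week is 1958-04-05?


Date: April 5, 1958
Anchor: Jan 1, 1958. With p = 1958 - 1 = 1957: (p + p//4 - p//100 + p//400) mod 7 = (1957 + 489 - 19 + 4) mod 7 = 2431 mod 7 = 2 -> Wednesday (Mon=0 ... Sun=6)
Days before April (Jan-Mar): 90; offset = 90 + 5 - 1 = 94
Weekday index = (2 + 94) mod 7 = 5

Day of the week: Saturday


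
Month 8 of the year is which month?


Month 8 of 12

August


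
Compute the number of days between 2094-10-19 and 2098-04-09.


From 2094-10-19 to 2098-04-09
2094-10-19: days before October = 31 + 28 + 31 + 30 + 31 + 30 + 31 + 31 + 30 = 273 (2094 is not a leap year); day of year = 273 + 19 = 292
2098-04-09: days before April = 31 + 28 + 31 = 90 (2098 is not a leap year); day of year = 90 + 9 = 99
Rest of 2094: 365 - 292 = 73
Full years 2095 (365), 2096 (366), 2097 (365): 1096
Total = 73 + 1096 + 99 = 1268

1268 days


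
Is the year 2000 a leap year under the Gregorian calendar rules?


Gregorian leap year rule: divisible by 4, but not by 100, unless also by 400.
2000 is divisible by 400 -> leap year

Yes


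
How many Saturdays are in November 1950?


November 1950 has 30 days
Anchor: Jan 1, 1950. With p = 1950 - 1 = 1949: (p + p//4 - p//100 + p//400) mod 7 = (1949 + 487 - 19 + 4) mod 7 = 2421 mod 7 = 6 -> Sunday (Mon=0 ... Sun=6)
Days before November (Jan-Oct): 304; November 1 index = (6 + 304) mod 7 = 2 -> Wednesday
First Saturday is November 4
Saturdays: 4, 11, 18, 25

4 Saturdays


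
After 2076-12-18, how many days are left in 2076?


Day of year: 353 of 366
Remaining = 366 - 353

13 days


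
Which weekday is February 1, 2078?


Target: February 1, 2078
Anchor: Jan 1, 2078. With p = 2078 - 1 = 2077: (p + p//4 - p//100 + p//400) mod 7 = (2077 + 519 - 20 + 5) mod 7 = 2581 mod 7 = 5 -> Saturday (Mon=0 ... Sun=6)
Days before February (Jan): 31 days
Weekday index = (5 + 31) mod 7 = 1

Tuesday


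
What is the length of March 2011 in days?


March 2011

31 days


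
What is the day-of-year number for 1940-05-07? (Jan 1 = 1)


Date: May 7, 1940
Days in months 1 through 4: 121
Plus 7 days in May

Day of year: 128


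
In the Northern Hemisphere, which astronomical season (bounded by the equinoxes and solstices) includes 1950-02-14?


Date: February 14
Astronomical Winter (approx.; exact equinox/solstice day varies by year): December 21 to March 19
February 14 falls within the Winter window

Winter


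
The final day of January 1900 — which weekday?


January 1900 has 31 days
Anchor: Jan 1, 1900. With p = 1900 - 1 = 1899: (p + p//4 - p//100 + p//400) mod 7 = (1899 + 474 - 18 + 4) mod 7 = 2359 mod 7 = 0 -> Monday (Mon=0 ... Sun=6)
January 1 is the anchor itself -> Monday
Last day offset: 31 - 1 = 30 days
Weekday index = (0 + 30) mod 7 = 2

Wednesday, January 31


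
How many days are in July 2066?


July 2066

31 days


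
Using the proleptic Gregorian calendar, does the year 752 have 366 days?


Gregorian leap year rule: divisible by 4, but not by 100, unless also by 400.
752 is divisible by 4 but not 100 -> leap year

Yes


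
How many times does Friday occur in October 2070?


October 2070 has 31 days
Anchor: Jan 1, 2070. With p = 2070 - 1 = 2069: (p + p//4 - p//100 + p//400) mod 7 = (2069 + 517 - 20 + 5) mod 7 = 2571 mod 7 = 2 -> Wednesday (Mon=0 ... Sun=6)
Days before October (Jan-Sep): 273; October 1 index = (2 + 273) mod 7 = 2 -> Wednesday
First Friday is October 3
Fridays: 3, 10, 17, 24, 31

5 Fridays


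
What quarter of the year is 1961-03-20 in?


Month: March (month 3)
Q1: Jan-Mar, Q2: Apr-Jun, Q3: Jul-Sep, Q4: Oct-Dec

Q1


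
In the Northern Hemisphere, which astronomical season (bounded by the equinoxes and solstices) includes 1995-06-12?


Date: June 12
Astronomical Spring (approx.; exact equinox/solstice day varies by year): March 20 to June 20
June 12 falls within the Spring window

Spring


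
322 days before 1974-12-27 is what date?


Start: 1974-12-27, subtract 322 days
Back 27 days from December 27 reaches November 30, 1974 -> 295 left
November 1974 has 30 days -> back to October 31, 1974 -> 265 left
October 1974 has 31 days -> back to September 30, 1974 -> 234 left
September 1974 has 30 days -> back to August 31, 1974 -> 204 left
August 1974 has 31 days -> back to July 31, 1974 -> 173 left
July 1974 has 31 days -> back to June 30, 1974 -> 142 left
June 1974 has 30 days -> back to May 31, 1974 -> 112 left
May 1974 has 31 days -> back to April 30, 1974 -> 81 left
April 1974 has 30 days -> back to March 31, 1974 -> 51 left
March 1974 has 31 days -> back to February 28, 1974 -> 20 left
February 1974: 28 - 20 = 8 -> lands on February 8

Result: 1974-02-08


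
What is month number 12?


Month 12 of 12

December


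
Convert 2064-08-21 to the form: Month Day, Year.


ISO 2064-08-21 parses as year=2064, month=08, day=21
Month 8 -> August

August 21, 2064


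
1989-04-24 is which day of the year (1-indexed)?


Date: April 24, 1989
Days in months 1 through 3: 90
Plus 24 days in April

Day of year: 114


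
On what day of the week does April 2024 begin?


Target: April 1, 2024
Anchor: Jan 1, 2024. With p = 2024 - 1 = 2023: (p + p//4 - p//100 + p//400) mod 7 = (2023 + 505 - 20 + 5) mod 7 = 2513 mod 7 = 0 -> Monday (Mon=0 ... Sun=6)
Days before April (Jan-Mar): 91 days
Weekday index = (0 + 91) mod 7 = 0

Monday


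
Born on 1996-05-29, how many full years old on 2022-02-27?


Birth: 1996-05-29
Reference: 2022-02-27
Year difference: 2022 - 1996 = 26
Birthday not yet reached in 2022, subtract 1

25 years old


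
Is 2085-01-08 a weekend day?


Anchor: Jan 1, 2085. With p = 2085 - 1 = 2084: (p + p//4 - p//100 + p//400) mod 7 = (2084 + 521 - 20 + 5) mod 7 = 2590 mod 7 = 0 -> Monday (Mon=0 ... Sun=6)
Day of year: 8; offset = 7
Weekday index = (0 + 7) mod 7 = 0 -> Monday
Weekend days: Saturday, Sunday

No


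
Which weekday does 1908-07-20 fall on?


Date: July 20, 1908
Anchor: Jan 1, 1908. With p = 1908 - 1 = 1907: (p + p//4 - p//100 + p//400) mod 7 = (1907 + 476 - 19 + 4) mod 7 = 2368 mod 7 = 2 -> Wednesday (Mon=0 ... Sun=6)
Days before July (Jan-Jun): 182; offset = 182 + 20 - 1 = 201
Weekday index = (2 + 201) mod 7 = 0

Day of the week: Monday


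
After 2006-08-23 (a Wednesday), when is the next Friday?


Current: Wednesday
Target: Friday
Days ahead: 2

Next Friday: 2006-08-25


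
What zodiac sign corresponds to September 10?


Date: September 10
Conventional tropical zodiac dates: Virgo from August 23 onward; Libra starts September 23
September 10 falls within the Virgo range

Virgo


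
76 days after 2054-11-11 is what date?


Start: 2054-11-11, add 76 days
November 2054 has 30 days: 30 - 11 = 19 days to November 30 -> 57 left
December 2054 has 31 days -> 26 left
January 2055: 26 <= 31 -> lands on January 26

Result: 2055-01-26


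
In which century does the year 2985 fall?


Century = (year - 1) // 100 + 1
= (2985 - 1) // 100 + 1
= 2984 // 100 + 1
= 29 + 1

30th century


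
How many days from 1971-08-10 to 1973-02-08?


From 1971-08-10 to 1973-02-08
1971-08-10: days before August = 31 + 28 + 31 + 30 + 31 + 30 + 31 = 212 (1971 is not a leap year); day of year = 212 + 10 = 222
1973-02-08: days before February = 31; day of year = 31 + 8 = 39
Rest of 1971: 365 - 222 = 143
Full years 1972 (366): 366
Total = 143 + 366 + 39 = 548

548 days


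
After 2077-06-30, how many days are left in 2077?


Day of year: 181 of 365
Remaining = 365 - 181

184 days


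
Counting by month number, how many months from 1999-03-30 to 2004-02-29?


From March 1999 to February 2004
5 years * 12 = 60 months, minus 1 month = 59

59 months


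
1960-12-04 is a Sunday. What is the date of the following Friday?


Current: Sunday
Target: Friday
Days ahead: 5

Next Friday: 1960-12-09


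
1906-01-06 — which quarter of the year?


Month: January (month 1)
Q1: Jan-Mar, Q2: Apr-Jun, Q3: Jul-Sep, Q4: Oct-Dec

Q1


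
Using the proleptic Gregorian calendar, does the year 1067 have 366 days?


Gregorian leap year rule: divisible by 4, but not by 100, unless also by 400.
1067 is not divisible by 4 -> not a leap year

No


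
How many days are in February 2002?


February 2002 (leap year: no)

28 days


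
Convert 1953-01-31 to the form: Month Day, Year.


ISO 1953-01-31 parses as year=1953, month=01, day=31
Month 1 -> January

January 31, 1953


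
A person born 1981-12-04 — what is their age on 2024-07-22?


Birth: 1981-12-04
Reference: 2024-07-22
Year difference: 2024 - 1981 = 43
Birthday not yet reached in 2024, subtract 1

42 years old


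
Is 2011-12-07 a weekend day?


Anchor: Jan 1, 2011. With p = 2011 - 1 = 2010: (p + p//4 - p//100 + p//400) mod 7 = (2010 + 502 - 20 + 5) mod 7 = 2497 mod 7 = 5 -> Saturday (Mon=0 ... Sun=6)
Day of year: 341; offset = 340
Weekday index = (5 + 340) mod 7 = 2 -> Wednesday
Weekend days: Saturday, Sunday

No


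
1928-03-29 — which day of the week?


Date: March 29, 1928
Anchor: Jan 1, 1928. With p = 1928 - 1 = 1927: (p + p//4 - p//100 + p//400) mod 7 = (1927 + 481 - 19 + 4) mod 7 = 2393 mod 7 = 6 -> Sunday (Mon=0 ... Sun=6)
Days before March (Jan-Feb): 60; offset = 60 + 29 - 1 = 88
Weekday index = (6 + 88) mod 7 = 3

Day of the week: Thursday


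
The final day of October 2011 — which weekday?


October 2011 has 31 days
Anchor: Jan 1, 2011. With p = 2011 - 1 = 2010: (p + p//4 - p//100 + p//400) mod 7 = (2010 + 502 - 20 + 5) mod 7 = 2497 mod 7 = 5 -> Saturday (Mon=0 ... Sun=6)
Days before October (Jan-Sep): 273; October 1 index = (5 + 273) mod 7 = 5 -> Saturday
Last day offset: 31 - 1 = 30 days
Weekday index = (5 + 30) mod 7 = 0

Monday, October 31


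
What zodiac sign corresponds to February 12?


Date: February 12
Conventional tropical zodiac dates: Aquarius from January 20 onward; Pisces starts February 19
February 12 falls within the Aquarius range

Aquarius


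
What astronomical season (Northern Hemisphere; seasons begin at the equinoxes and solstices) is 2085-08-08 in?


Date: August 8
Astronomical Summer (approx.; exact equinox/solstice day varies by year): June 21 to September 21
August 8 falls within the Summer window

Summer


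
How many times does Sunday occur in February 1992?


February 1992 has 29 days
Anchor: Jan 1, 1992. With p = 1992 - 1 = 1991: (p + p//4 - p//100 + p//400) mod 7 = (1991 + 497 - 19 + 4) mod 7 = 2473 mod 7 = 2 -> Wednesday (Mon=0 ... Sun=6)
Days before February (Jan): 31; February 1 index = (2 + 31) mod 7 = 5 -> Saturday
First Sunday is February 2
Sundays: 2, 9, 16, 23

4 Sundays


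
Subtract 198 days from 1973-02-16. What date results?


Start: 1973-02-16, subtract 198 days
Back 16 days from February 16 reaches January 31, 1973 -> 182 left
January 1973 has 31 days -> back to December 31, 1972 -> 151 left
December 1972 has 31 days -> back to November 30, 1972 -> 120 left
November 1972 has 30 days -> back to October 31, 1972 -> 90 left
October 1972 has 31 days -> back to September 30, 1972 -> 59 left
September 1972 has 30 days -> back to August 31, 1972 -> 29 left
August 1972: 31 - 29 = 2 -> lands on August 2

Result: 1972-08-02


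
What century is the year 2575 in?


Century = (year - 1) // 100 + 1
= (2575 - 1) // 100 + 1
= 2574 // 100 + 1
= 25 + 1

26th century


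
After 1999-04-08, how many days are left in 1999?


Day of year: 98 of 365
Remaining = 365 - 98

267 days


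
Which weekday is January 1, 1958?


Target: January 1, 1958
Anchor: Jan 1, 1958. With p = 1958 - 1 = 1957: (p + p//4 - p//100 + p//400) mod 7 = (1957 + 489 - 19 + 4) mod 7 = 2431 mod 7 = 2 -> Wednesday (Mon=0 ... Sun=6)
Offset from anchor: 0 days
Weekday index = (2 + 0) mod 7 = 2

Wednesday


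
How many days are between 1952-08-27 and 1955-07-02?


From 1952-08-27 to 1955-07-02
1952-08-27: days before August = 31 + 29 + 31 + 30 + 31 + 30 + 31 = 213 (1952 is a leap year); day of year = 213 + 27 = 240
1955-07-02: days before July = 31 + 28 + 31 + 30 + 31 + 30 = 181 (1955 is not a leap year); day of year = 181 + 2 = 183
Rest of 1952: 366 - 240 = 126
Full years 1953 (365), 1954 (365): 730
Total = 126 + 730 + 183 = 1039

1039 days


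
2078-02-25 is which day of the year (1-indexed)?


Date: February 25, 2078
Days in months 1 through 1: 31
Plus 25 days in February

Day of year: 56


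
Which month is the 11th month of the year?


Month 11 of 12

November


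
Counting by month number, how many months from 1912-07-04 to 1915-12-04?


From July 1912 to December 1915
3 years * 12 = 36 months, plus 5 months = 41

41 months


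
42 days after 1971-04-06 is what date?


Start: 1971-04-06, add 42 days
April 1971 has 30 days: 30 - 6 = 24 days to April 30 -> 18 left
May 1971: 18 <= 31 -> lands on May 18

Result: 1971-05-18


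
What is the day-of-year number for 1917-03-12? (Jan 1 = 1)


Date: March 12, 1917
Days in months 1 through 2: 59
Plus 12 days in March

Day of year: 71


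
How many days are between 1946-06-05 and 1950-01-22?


From 1946-06-05 to 1950-01-22
1946-06-05: days before June = 31 + 28 + 31 + 30 + 31 = 151 (1946 is not a leap year); day of year = 151 + 5 = 156
1950-01-22: day of year = 22
Rest of 1946: 365 - 156 = 209
Full years 1947 (365), 1948 (366), 1949 (365): 1096
Total = 209 + 1096 + 22 = 1327

1327 days


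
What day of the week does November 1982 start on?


Target: November 1, 1982
Anchor: Jan 1, 1982. With p = 1982 - 1 = 1981: (p + p//4 - p//100 + p//400) mod 7 = (1981 + 495 - 19 + 4) mod 7 = 2461 mod 7 = 4 -> Friday (Mon=0 ... Sun=6)
Days before November (Jan-Oct): 304 days
Weekday index = (4 + 304) mod 7 = 0

Monday


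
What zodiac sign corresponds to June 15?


Date: June 15
Conventional tropical zodiac dates: Gemini from May 21 onward; Cancer starts June 21
June 15 falls within the Gemini range

Gemini


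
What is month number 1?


Month 1 of 12

January


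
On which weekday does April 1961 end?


April 1961 has 30 days
Anchor: Jan 1, 1961. With p = 1961 - 1 = 1960: (p + p//4 - p//100 + p//400) mod 7 = (1960 + 490 - 19 + 4) mod 7 = 2435 mod 7 = 6 -> Sunday (Mon=0 ... Sun=6)
Days before April (Jan-Mar): 90; April 1 index = (6 + 90) mod 7 = 5 -> Saturday
Last day offset: 30 - 1 = 29 days
Weekday index = (5 + 29) mod 7 = 6

Sunday, April 30


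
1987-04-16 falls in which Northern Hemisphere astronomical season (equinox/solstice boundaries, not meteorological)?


Date: April 16
Astronomical Spring (approx.; exact equinox/solstice day varies by year): March 20 to June 20
April 16 falls within the Spring window

Spring


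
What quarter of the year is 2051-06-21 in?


Month: June (month 6)
Q1: Jan-Mar, Q2: Apr-Jun, Q3: Jul-Sep, Q4: Oct-Dec

Q2


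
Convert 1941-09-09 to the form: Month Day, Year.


ISO 1941-09-09 parses as year=1941, month=09, day=09
Month 9 -> September

September 9, 1941


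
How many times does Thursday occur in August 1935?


August 1935 has 31 days
Anchor: Jan 1, 1935. With p = 1935 - 1 = 1934: (p + p//4 - p//100 + p//400) mod 7 = (1934 + 483 - 19 + 4) mod 7 = 2402 mod 7 = 1 -> Tuesday (Mon=0 ... Sun=6)
Days before August (Jan-Jul): 212; August 1 index = (1 + 212) mod 7 = 3 -> Thursday
First Thursday is August 1
Thursdays: 1, 8, 15, 22, 29

5 Thursdays


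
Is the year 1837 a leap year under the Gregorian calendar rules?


Gregorian leap year rule: divisible by 4, but not by 100, unless also by 400.
1837 is not divisible by 4 -> not a leap year

No


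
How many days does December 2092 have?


December 2092

31 days


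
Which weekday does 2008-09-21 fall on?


Date: September 21, 2008
Anchor: Jan 1, 2008. With p = 2008 - 1 = 2007: (p + p//4 - p//100 + p//400) mod 7 = (2007 + 501 - 20 + 5) mod 7 = 2493 mod 7 = 1 -> Tuesday (Mon=0 ... Sun=6)
Days before September (Jan-Aug): 244; offset = 244 + 21 - 1 = 264
Weekday index = (1 + 264) mod 7 = 6

Day of the week: Sunday


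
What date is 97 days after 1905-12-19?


Start: 1905-12-19, add 97 days
December 1905 has 31 days: 31 - 19 = 12 days to December 31 -> 85 left
January 1906 has 31 days -> 54 left
February 1906 has 28 days -> 26 left
March 1906: 26 <= 31 -> lands on March 26

Result: 1906-03-26


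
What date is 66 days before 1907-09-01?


Start: 1907-09-01, subtract 66 days
Back 1 day from September 1 reaches August 31, 1907 -> 65 left
August 1907 has 31 days -> back to July 31, 1907 -> 34 left
July 1907 has 31 days -> back to June 30, 1907 -> 3 left
June 1907: 30 - 3 = 27 -> lands on June 27

Result: 1907-06-27


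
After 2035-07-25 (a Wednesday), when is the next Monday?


Current: Wednesday
Target: Monday
Days ahead: 5

Next Monday: 2035-07-30


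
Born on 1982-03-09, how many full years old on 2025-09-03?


Birth: 1982-03-09
Reference: 2025-09-03
Year difference: 2025 - 1982 = 43

43 years old


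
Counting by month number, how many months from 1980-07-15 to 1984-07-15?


From July 1980 to July 1984
4 years * 12 = 48 months = 48

48 months


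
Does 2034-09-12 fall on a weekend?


Anchor: Jan 1, 2034. With p = 2034 - 1 = 2033: (p + p//4 - p//100 + p//400) mod 7 = (2033 + 508 - 20 + 5) mod 7 = 2526 mod 7 = 6 -> Sunday (Mon=0 ... Sun=6)
Day of year: 255; offset = 254
Weekday index = (6 + 254) mod 7 = 1 -> Tuesday
Weekend days: Saturday, Sunday

No


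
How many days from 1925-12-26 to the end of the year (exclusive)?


Day of year: 360 of 365
Remaining = 365 - 360

5 days


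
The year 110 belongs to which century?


Century = (year - 1) // 100 + 1
= (110 - 1) // 100 + 1
= 109 // 100 + 1
= 1 + 1

2nd century


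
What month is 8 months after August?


August is month 8
8 + 8 = 16; wrap: 16 - 12 = 4

April


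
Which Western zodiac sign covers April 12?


Date: April 12
Conventional tropical zodiac dates: Aries from March 21 onward; Taurus starts April 20
April 12 falls within the Aries range

Aries


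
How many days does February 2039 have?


February 2039 (leap year: no)

28 days


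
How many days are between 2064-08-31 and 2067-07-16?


From 2064-08-31 to 2067-07-16
2064-08-31: days before August = 31 + 29 + 31 + 30 + 31 + 30 + 31 = 213 (2064 is a leap year); day of year = 213 + 31 = 244
2067-07-16: days before July = 31 + 28 + 31 + 30 + 31 + 30 = 181 (2067 is not a leap year); day of year = 181 + 16 = 197
Rest of 2064: 366 - 244 = 122
Full years 2065 (365), 2066 (365): 730
Total = 122 + 730 + 197 = 1049

1049 days


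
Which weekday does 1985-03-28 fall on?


Date: March 28, 1985
Anchor: Jan 1, 1985. With p = 1985 - 1 = 1984: (p + p//4 - p//100 + p//400) mod 7 = (1984 + 496 - 19 + 4) mod 7 = 2465 mod 7 = 1 -> Tuesday (Mon=0 ... Sun=6)
Days before March (Jan-Feb): 59; offset = 59 + 28 - 1 = 86
Weekday index = (1 + 86) mod 7 = 3

Day of the week: Thursday


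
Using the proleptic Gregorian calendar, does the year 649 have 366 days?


Gregorian leap year rule: divisible by 4, but not by 100, unless also by 400.
649 is not divisible by 4 -> not a leap year

No


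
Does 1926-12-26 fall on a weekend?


Anchor: Jan 1, 1926. With p = 1926 - 1 = 1925: (p + p//4 - p//100 + p//400) mod 7 = (1925 + 481 - 19 + 4) mod 7 = 2391 mod 7 = 4 -> Friday (Mon=0 ... Sun=6)
Day of year: 360; offset = 359
Weekday index = (4 + 359) mod 7 = 6 -> Sunday
Weekend days: Saturday, Sunday

Yes


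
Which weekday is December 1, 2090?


Target: December 1, 2090
Anchor: Jan 1, 2090. With p = 2090 - 1 = 2089: (p + p//4 - p//100 + p//400) mod 7 = (2089 + 522 - 20 + 5) mod 7 = 2596 mod 7 = 6 -> Sunday (Mon=0 ... Sun=6)
Days before December (Jan-Nov): 334 days
Weekday index = (6 + 334) mod 7 = 4

Friday


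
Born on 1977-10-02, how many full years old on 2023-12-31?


Birth: 1977-10-02
Reference: 2023-12-31
Year difference: 2023 - 1977 = 46

46 years old


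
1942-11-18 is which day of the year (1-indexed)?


Date: November 18, 1942
Days in months 1 through 10: 304
Plus 18 days in November

Day of year: 322


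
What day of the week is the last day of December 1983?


December 1983 has 31 days
Anchor: Jan 1, 1983. With p = 1983 - 1 = 1982: (p + p//4 - p//100 + p//400) mod 7 = (1982 + 495 - 19 + 4) mod 7 = 2462 mod 7 = 5 -> Saturday (Mon=0 ... Sun=6)
Days before December (Jan-Nov): 334; December 1 index = (5 + 334) mod 7 = 3 -> Thursday
Last day offset: 31 - 1 = 30 days
Weekday index = (3 + 30) mod 7 = 5

Saturday, December 31


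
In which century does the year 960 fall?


Century = (year - 1) // 100 + 1
= (960 - 1) // 100 + 1
= 959 // 100 + 1
= 9 + 1

10th century


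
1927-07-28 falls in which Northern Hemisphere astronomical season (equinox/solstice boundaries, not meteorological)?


Date: July 28
Astronomical Summer (approx.; exact equinox/solstice day varies by year): June 21 to September 21
July 28 falls within the Summer window

Summer


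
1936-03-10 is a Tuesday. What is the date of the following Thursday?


Current: Tuesday
Target: Thursday
Days ahead: 2

Next Thursday: 1936-03-12


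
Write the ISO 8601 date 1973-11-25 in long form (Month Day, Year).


ISO 1973-11-25 parses as year=1973, month=11, day=25
Month 11 -> November

November 25, 1973


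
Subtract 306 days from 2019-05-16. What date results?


Start: 2019-05-16, subtract 306 days
Back 16 days from May 16 reaches April 30, 2019 -> 290 left
April 2019 has 30 days -> back to March 31, 2019 -> 260 left
March 2019 has 31 days -> back to February 28, 2019 -> 229 left
February 2019 has 28 days -> back to January 31, 2019 -> 201 left
January 2019 has 31 days -> back to December 31, 2018 -> 170 left
December 2018 has 31 days -> back to November 30, 2018 -> 139 left
November 2018 has 30 days -> back to October 31, 2018 -> 109 left
October 2018 has 31 days -> back to September 30, 2018 -> 78 left
September 2018 has 30 days -> back to August 31, 2018 -> 48 left
August 2018 has 31 days -> back to July 31, 2018 -> 17 left
July 2018: 31 - 17 = 14 -> lands on July 14

Result: 2018-07-14


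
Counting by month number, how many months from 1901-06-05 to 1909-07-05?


From June 1901 to July 1909
8 years * 12 = 96 months, plus 1 month = 97

97 months


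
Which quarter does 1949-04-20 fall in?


Month: April (month 4)
Q1: Jan-Mar, Q2: Apr-Jun, Q3: Jul-Sep, Q4: Oct-Dec

Q2


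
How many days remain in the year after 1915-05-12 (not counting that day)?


Day of year: 132 of 365
Remaining = 365 - 132

233 days


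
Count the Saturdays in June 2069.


June 2069 has 30 days
Anchor: Jan 1, 2069. With p = 2069 - 1 = 2068: (p + p//4 - p//100 + p//400) mod 7 = (2068 + 517 - 20 + 5) mod 7 = 2570 mod 7 = 1 -> Tuesday (Mon=0 ... Sun=6)
Days before June (Jan-May): 151; June 1 index = (1 + 151) mod 7 = 5 -> Saturday
First Saturday is June 1
Saturdays: 1, 8, 15, 22, 29

5 Saturdays


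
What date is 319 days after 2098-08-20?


Start: 2098-08-20, add 319 days
August 2098 has 31 days: 31 - 20 = 11 days to August 31 -> 308 left
September 2098 has 30 days -> 278 left
October 2098 has 31 days -> 247 left
November 2098 has 30 days -> 217 left
December 2098 has 31 days -> 186 left
January 2099 has 31 days -> 155 left
February 2099 has 28 days -> 127 left
March 2099 has 31 days -> 96 left
April 2099 has 30 days -> 66 left
May 2099 has 31 days -> 35 left
June 2099 has 30 days -> 5 left
July 2099: 5 <= 31 -> lands on July 5

Result: 2099-07-05


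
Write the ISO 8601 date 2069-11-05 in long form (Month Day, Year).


ISO 2069-11-05 parses as year=2069, month=11, day=05
Month 11 -> November

November 5, 2069


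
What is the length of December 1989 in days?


December 1989

31 days


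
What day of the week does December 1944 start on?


Target: December 1, 1944
Anchor: Jan 1, 1944. With p = 1944 - 1 = 1943: (p + p//4 - p//100 + p//400) mod 7 = (1943 + 485 - 19 + 4) mod 7 = 2413 mod 7 = 5 -> Saturday (Mon=0 ... Sun=6)
Days before December (Jan-Nov): 335 days
Weekday index = (5 + 335) mod 7 = 4

Friday


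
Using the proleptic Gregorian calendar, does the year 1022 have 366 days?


Gregorian leap year rule: divisible by 4, but not by 100, unless also by 400.
1022 is not divisible by 4 -> not a leap year

No


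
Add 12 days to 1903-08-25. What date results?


Start: 1903-08-25, add 12 days
August 1903 has 31 days: 31 - 25 = 6 days to August 31 -> 6 left
September 1903: 6 <= 30 -> lands on September 6

Result: 1903-09-06


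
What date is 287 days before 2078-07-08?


Start: 2078-07-08, subtract 287 days
Back 8 days from July 8 reaches June 30, 2078 -> 279 left
June 2078 has 30 days -> back to May 31, 2078 -> 249 left
May 2078 has 31 days -> back to April 30, 2078 -> 218 left
April 2078 has 30 days -> back to March 31, 2078 -> 188 left
March 2078 has 31 days -> back to February 28, 2078 -> 157 left
February 2078 has 28 days -> back to January 31, 2078 -> 129 left
January 2078 has 31 days -> back to December 31, 2077 -> 98 left
December 2077 has 31 days -> back to November 30, 2077 -> 67 left
November 2077 has 30 days -> back to October 31, 2077 -> 37 left
October 2077 has 31 days -> back to September 30, 2077 -> 6 left
September 2077: 30 - 6 = 24 -> lands on September 24

Result: 2077-09-24


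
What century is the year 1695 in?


Century = (year - 1) // 100 + 1
= (1695 - 1) // 100 + 1
= 1694 // 100 + 1
= 16 + 1

17th century


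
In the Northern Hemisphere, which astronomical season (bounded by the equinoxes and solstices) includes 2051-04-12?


Date: April 12
Astronomical Spring (approx.; exact equinox/solstice day varies by year): March 20 to June 20
April 12 falls within the Spring window

Spring


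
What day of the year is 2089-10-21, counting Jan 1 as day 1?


Date: October 21, 2089
Days in months 1 through 9: 273
Plus 21 days in October

Day of year: 294


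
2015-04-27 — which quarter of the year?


Month: April (month 4)
Q1: Jan-Mar, Q2: Apr-Jun, Q3: Jul-Sep, Q4: Oct-Dec

Q2


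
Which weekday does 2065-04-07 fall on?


Date: April 7, 2065
Anchor: Jan 1, 2065. With p = 2065 - 1 = 2064: (p + p//4 - p//100 + p//400) mod 7 = (2064 + 516 - 20 + 5) mod 7 = 2565 mod 7 = 3 -> Thursday (Mon=0 ... Sun=6)
Days before April (Jan-Mar): 90; offset = 90 + 7 - 1 = 96
Weekday index = (3 + 96) mod 7 = 1

Day of the week: Tuesday


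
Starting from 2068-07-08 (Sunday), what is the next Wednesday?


Current: Sunday
Target: Wednesday
Days ahead: 3

Next Wednesday: 2068-07-11


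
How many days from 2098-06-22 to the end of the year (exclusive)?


Day of year: 173 of 365
Remaining = 365 - 173

192 days


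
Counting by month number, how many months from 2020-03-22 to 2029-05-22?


From March 2020 to May 2029
9 years * 12 = 108 months, plus 2 months = 110

110 months


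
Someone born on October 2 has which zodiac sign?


Date: October 2
Conventional tropical zodiac dates: Libra from September 23 onward; Scorpio starts October 23
October 2 falls within the Libra range

Libra


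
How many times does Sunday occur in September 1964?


September 1964 has 30 days
Anchor: Jan 1, 1964. With p = 1964 - 1 = 1963: (p + p//4 - p//100 + p//400) mod 7 = (1963 + 490 - 19 + 4) mod 7 = 2438 mod 7 = 2 -> Wednesday (Mon=0 ... Sun=6)
Days before September (Jan-Aug): 244; September 1 index = (2 + 244) mod 7 = 1 -> Tuesday
First Sunday is September 6
Sundays: 6, 13, 20, 27

4 Sundays


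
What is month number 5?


Month 5 of 12

May


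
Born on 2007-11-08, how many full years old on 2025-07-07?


Birth: 2007-11-08
Reference: 2025-07-07
Year difference: 2025 - 2007 = 18
Birthday not yet reached in 2025, subtract 1

17 years old


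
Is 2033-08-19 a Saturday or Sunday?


Anchor: Jan 1, 2033. With p = 2033 - 1 = 2032: (p + p//4 - p//100 + p//400) mod 7 = (2032 + 508 - 20 + 5) mod 7 = 2525 mod 7 = 5 -> Saturday (Mon=0 ... Sun=6)
Day of year: 231; offset = 230
Weekday index = (5 + 230) mod 7 = 4 -> Friday
Weekend days: Saturday, Sunday

No


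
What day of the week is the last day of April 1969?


April 1969 has 30 days
Anchor: Jan 1, 1969. With p = 1969 - 1 = 1968: (p + p//4 - p//100 + p//400) mod 7 = (1968 + 492 - 19 + 4) mod 7 = 2445 mod 7 = 2 -> Wednesday (Mon=0 ... Sun=6)
Days before April (Jan-Mar): 90; April 1 index = (2 + 90) mod 7 = 1 -> Tuesday
Last day offset: 30 - 1 = 29 days
Weekday index = (1 + 29) mod 7 = 2

Wednesday, April 30


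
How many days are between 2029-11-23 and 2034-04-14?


From 2029-11-23 to 2034-04-14
2029-11-23: days before November = 31 + 28 + 31 + 30 + 31 + 30 + 31 + 31 + 30 + 31 = 304 (2029 is not a leap year); day of year = 304 + 23 = 327
2034-04-14: days before April = 31 + 28 + 31 = 90 (2034 is not a leap year); day of year = 90 + 14 = 104
Rest of 2029: 365 - 327 = 38
Full years 2030 (365), 2031 (365), 2032 (366), 2033 (365): 1461
Total = 38 + 1461 + 104 = 1603

1603 days


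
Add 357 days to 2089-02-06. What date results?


Start: 2089-02-06, add 357 days
February 2089 has 28 days: 28 - 6 = 22 days to February 28 -> 335 left
March 2089 has 31 days -> 304 left
April 2089 has 30 days -> 274 left
May 2089 has 31 days -> 243 left
June 2089 has 30 days -> 213 left
July 2089 has 31 days -> 182 left
August 2089 has 31 days -> 151 left
September 2089 has 30 days -> 121 left
October 2089 has 31 days -> 90 left
November 2089 has 30 days -> 60 left
December 2089 has 31 days -> 29 left
January 2090: 29 <= 31 -> lands on January 29

Result: 2090-01-29


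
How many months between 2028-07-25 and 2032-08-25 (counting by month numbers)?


From July 2028 to August 2032
4 years * 12 = 48 months, plus 1 month = 49

49 months


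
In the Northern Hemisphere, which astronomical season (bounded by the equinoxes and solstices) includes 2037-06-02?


Date: June 2
Astronomical Spring (approx.; exact equinox/solstice day varies by year): March 20 to June 20
June 2 falls within the Spring window

Spring


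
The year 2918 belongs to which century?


Century = (year - 1) // 100 + 1
= (2918 - 1) // 100 + 1
= 2917 // 100 + 1
= 29 + 1

30th century


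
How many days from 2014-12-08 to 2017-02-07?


From 2014-12-08 to 2017-02-07
2014-12-08: days before December = 31 + 28 + 31 + 30 + 31 + 30 + 31 + 31 + 30 + 31 + 30 = 334 (2014 is not a leap year); day of year = 334 + 8 = 342
2017-02-07: days before February = 31; day of year = 31 + 7 = 38
Rest of 2014: 365 - 342 = 23
Full years 2015 (365), 2016 (366): 731
Total = 23 + 731 + 38 = 792

792 days


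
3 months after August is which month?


August is month 8
8 + 3 = 11

November


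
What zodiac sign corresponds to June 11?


Date: June 11
Conventional tropical zodiac dates: Gemini from May 21 onward; Cancer starts June 21
June 11 falls within the Gemini range

Gemini


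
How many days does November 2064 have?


November 2064

30 days


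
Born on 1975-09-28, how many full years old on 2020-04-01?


Birth: 1975-09-28
Reference: 2020-04-01
Year difference: 2020 - 1975 = 45
Birthday not yet reached in 2020, subtract 1

44 years old


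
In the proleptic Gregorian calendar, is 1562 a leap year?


Gregorian leap year rule: divisible by 4, but not by 100, unless also by 400.
1562 is not divisible by 4 -> not a leap year

No


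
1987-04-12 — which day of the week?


Date: April 12, 1987
Anchor: Jan 1, 1987. With p = 1987 - 1 = 1986: (p + p//4 - p//100 + p//400) mod 7 = (1986 + 496 - 19 + 4) mod 7 = 2467 mod 7 = 3 -> Thursday (Mon=0 ... Sun=6)
Days before April (Jan-Mar): 90; offset = 90 + 12 - 1 = 101
Weekday index = (3 + 101) mod 7 = 6

Day of the week: Sunday


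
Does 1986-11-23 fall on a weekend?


Anchor: Jan 1, 1986. With p = 1986 - 1 = 1985: (p + p//4 - p//100 + p//400) mod 7 = (1985 + 496 - 19 + 4) mod 7 = 2466 mod 7 = 2 -> Wednesday (Mon=0 ... Sun=6)
Day of year: 327; offset = 326
Weekday index = (2 + 326) mod 7 = 6 -> Sunday
Weekend days: Saturday, Sunday

Yes


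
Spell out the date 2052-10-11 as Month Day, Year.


ISO 2052-10-11 parses as year=2052, month=10, day=11
Month 10 -> October

October 11, 2052


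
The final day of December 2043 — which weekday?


December 2043 has 31 days
Anchor: Jan 1, 2043. With p = 2043 - 1 = 2042: (p + p//4 - p//100 + p//400) mod 7 = (2042 + 510 - 20 + 5) mod 7 = 2537 mod 7 = 3 -> Thursday (Mon=0 ... Sun=6)
Days before December (Jan-Nov): 334; December 1 index = (3 + 334) mod 7 = 1 -> Tuesday
Last day offset: 31 - 1 = 30 days
Weekday index = (1 + 30) mod 7 = 3

Thursday, December 31


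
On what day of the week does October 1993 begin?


Target: October 1, 1993
Anchor: Jan 1, 1993. With p = 1993 - 1 = 1992: (p + p//4 - p//100 + p//400) mod 7 = (1992 + 498 - 19 + 4) mod 7 = 2475 mod 7 = 4 -> Friday (Mon=0 ... Sun=6)
Days before October (Jan-Sep): 273 days
Weekday index = (4 + 273) mod 7 = 4

Friday


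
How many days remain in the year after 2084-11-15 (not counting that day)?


Day of year: 320 of 366
Remaining = 366 - 320

46 days


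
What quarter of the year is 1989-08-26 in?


Month: August (month 8)
Q1: Jan-Mar, Q2: Apr-Jun, Q3: Jul-Sep, Q4: Oct-Dec

Q3


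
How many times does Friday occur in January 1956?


January 1956 has 31 days
Anchor: Jan 1, 1956. With p = 1956 - 1 = 1955: (p + p//4 - p//100 + p//400) mod 7 = (1955 + 488 - 19 + 4) mod 7 = 2428 mod 7 = 6 -> Sunday (Mon=0 ... Sun=6)
January 1 is the anchor itself -> Sunday
First Friday is January 6
Fridays: 6, 13, 20, 27

4 Fridays


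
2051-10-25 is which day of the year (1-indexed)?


Date: October 25, 2051
Days in months 1 through 9: 273
Plus 25 days in October

Day of year: 298


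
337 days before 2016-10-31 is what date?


Start: 2016-10-31, subtract 337 days
Back 31 days from October 31 reaches September 30, 2016 -> 306 left
September 2016 has 30 days -> back to August 31, 2016 -> 276 left
August 2016 has 31 days -> back to July 31, 2016 -> 245 left
July 2016 has 31 days -> back to June 30, 2016 -> 214 left
June 2016 has 30 days -> back to May 31, 2016 -> 184 left
May 2016 has 31 days -> back to April 30, 2016 -> 153 left
April 2016 has 30 days -> back to March 31, 2016 -> 123 left
March 2016 has 31 days -> back to February 29, 2016 -> 92 left
February 2016 has 29 days -> back to January 31, 2016 -> 63 left
January 2016 has 31 days -> back to December 31, 2015 -> 32 left
December 2015 has 31 days -> back to November 30, 2015 -> 1 left
November 2015: 30 - 1 = 29 -> lands on November 29

Result: 2015-11-29


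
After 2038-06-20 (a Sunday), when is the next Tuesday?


Current: Sunday
Target: Tuesday
Days ahead: 2

Next Tuesday: 2038-06-22


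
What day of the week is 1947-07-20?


Date: July 20, 1947
Anchor: Jan 1, 1947. With p = 1947 - 1 = 1946: (p + p//4 - p//100 + p//400) mod 7 = (1946 + 486 - 19 + 4) mod 7 = 2417 mod 7 = 2 -> Wednesday (Mon=0 ... Sun=6)
Days before July (Jan-Jun): 181; offset = 181 + 20 - 1 = 200
Weekday index = (2 + 200) mod 7 = 6

Day of the week: Sunday


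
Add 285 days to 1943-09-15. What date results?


Start: 1943-09-15, add 285 days
September 1943 has 30 days: 30 - 15 = 15 days to September 30 -> 270 left
October 1943 has 31 days -> 239 left
November 1943 has 30 days -> 209 left
December 1943 has 31 days -> 178 left
January 1944 has 31 days -> 147 left
February 1944 has 29 days -> 118 left
March 1944 has 31 days -> 87 left
April 1944 has 30 days -> 57 left
May 1944 has 31 days -> 26 left
June 1944: 26 <= 30 -> lands on June 26

Result: 1944-06-26


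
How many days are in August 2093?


August 2093

31 days


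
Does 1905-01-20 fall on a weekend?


Anchor: Jan 1, 1905. With p = 1905 - 1 = 1904: (p + p//4 - p//100 + p//400) mod 7 = (1904 + 476 - 19 + 4) mod 7 = 2365 mod 7 = 6 -> Sunday (Mon=0 ... Sun=6)
Day of year: 20; offset = 19
Weekday index = (6 + 19) mod 7 = 4 -> Friday
Weekend days: Saturday, Sunday

No


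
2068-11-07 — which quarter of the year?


Month: November (month 11)
Q1: Jan-Mar, Q2: Apr-Jun, Q3: Jul-Sep, Q4: Oct-Dec

Q4


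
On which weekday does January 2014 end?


January 2014 has 31 days
Anchor: Jan 1, 2014. With p = 2014 - 1 = 2013: (p + p//4 - p//100 + p//400) mod 7 = (2013 + 503 - 20 + 5) mod 7 = 2501 mod 7 = 2 -> Wednesday (Mon=0 ... Sun=6)
January 1 is the anchor itself -> Wednesday
Last day offset: 31 - 1 = 30 days
Weekday index = (2 + 30) mod 7 = 4

Friday, January 31


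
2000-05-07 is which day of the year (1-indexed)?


Date: May 7, 2000
Days in months 1 through 4: 121
Plus 7 days in May

Day of year: 128


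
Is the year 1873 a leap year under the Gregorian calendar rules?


Gregorian leap year rule: divisible by 4, but not by 100, unless also by 400.
1873 is not divisible by 4 -> not a leap year

No


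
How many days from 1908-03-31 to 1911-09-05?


From 1908-03-31 to 1911-09-05
1908-03-31: days before March = 31 + 29 = 60 (1908 is a leap year); day of year = 60 + 31 = 91
1911-09-05: days before September = 31 + 28 + 31 + 30 + 31 + 30 + 31 + 31 = 243 (1911 is not a leap year); day of year = 243 + 5 = 248
Rest of 1908: 366 - 91 = 275
Full years 1909 (365), 1910 (365): 730
Total = 275 + 730 + 248 = 1253

1253 days
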